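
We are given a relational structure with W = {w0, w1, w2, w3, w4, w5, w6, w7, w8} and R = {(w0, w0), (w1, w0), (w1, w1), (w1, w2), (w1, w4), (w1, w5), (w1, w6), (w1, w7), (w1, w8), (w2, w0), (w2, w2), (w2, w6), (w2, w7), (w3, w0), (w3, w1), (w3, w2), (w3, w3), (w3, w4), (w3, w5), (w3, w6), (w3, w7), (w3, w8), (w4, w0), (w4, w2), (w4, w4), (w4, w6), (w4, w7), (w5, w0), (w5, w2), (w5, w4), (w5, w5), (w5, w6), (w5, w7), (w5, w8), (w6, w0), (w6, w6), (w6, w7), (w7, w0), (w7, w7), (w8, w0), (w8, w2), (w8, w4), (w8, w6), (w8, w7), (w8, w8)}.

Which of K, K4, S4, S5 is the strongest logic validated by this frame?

Transitive (axiom 4): yes — every two-step R-path is closed by a direct edge.
Reflexive (axiom T): yes — every world is R-related to itself.
Euclidean (axiom 5): no — w1 R w0 and w1 R w2, but not w0 R w2.
So F validates K, K4, S4; S5 would additionally require R to be Euclidean. The strongest is S4.

S4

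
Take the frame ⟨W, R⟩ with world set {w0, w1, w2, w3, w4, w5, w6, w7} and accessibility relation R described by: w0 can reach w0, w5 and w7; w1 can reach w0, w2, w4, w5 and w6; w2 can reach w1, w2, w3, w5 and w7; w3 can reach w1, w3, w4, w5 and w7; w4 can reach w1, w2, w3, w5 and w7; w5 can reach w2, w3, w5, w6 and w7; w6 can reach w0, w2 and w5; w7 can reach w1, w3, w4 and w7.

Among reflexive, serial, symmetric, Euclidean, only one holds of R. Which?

serial

Reflexive: no — w1 is not related to itself.
Serial: yes — every world has a successor (e.g. w0 R w0).
Symmetric: no — w0 R w5 but not w5 R w0.
Euclidean: no — w0 R w7 and w0 R w5, but not w7 R w5.
Only serial holds.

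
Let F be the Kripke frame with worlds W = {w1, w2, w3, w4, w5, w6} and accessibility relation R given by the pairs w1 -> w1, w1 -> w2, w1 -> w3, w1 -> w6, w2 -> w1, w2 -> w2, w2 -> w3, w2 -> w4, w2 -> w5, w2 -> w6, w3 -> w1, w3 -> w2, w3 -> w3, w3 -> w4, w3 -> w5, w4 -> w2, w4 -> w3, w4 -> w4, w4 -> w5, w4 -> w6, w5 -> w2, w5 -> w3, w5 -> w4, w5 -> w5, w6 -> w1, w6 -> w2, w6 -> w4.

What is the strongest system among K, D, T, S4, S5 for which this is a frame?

D

Serial (axiom D): yes — every world has a successor (e.g. w1 R w1).
Reflexive (axiom T): no — w6 is not related to itself.
Transitive (axiom 4): no — w1 R w2 and w2 R w4, but not w1 R w4.
Euclidean (axiom 5): no — w1 R w3 and w1 R w6, but not w3 R w6.
So F validates K, D; T would additionally require R to be reflexive. The strongest is D.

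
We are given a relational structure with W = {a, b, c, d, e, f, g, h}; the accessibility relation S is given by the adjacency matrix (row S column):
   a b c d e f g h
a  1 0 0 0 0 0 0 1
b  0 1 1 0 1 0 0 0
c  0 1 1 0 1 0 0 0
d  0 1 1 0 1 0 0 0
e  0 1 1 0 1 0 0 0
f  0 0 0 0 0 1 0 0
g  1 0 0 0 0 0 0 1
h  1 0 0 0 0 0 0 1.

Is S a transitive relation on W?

Transitive: yes — every two-step S-path is closed by a direct edge.

Yes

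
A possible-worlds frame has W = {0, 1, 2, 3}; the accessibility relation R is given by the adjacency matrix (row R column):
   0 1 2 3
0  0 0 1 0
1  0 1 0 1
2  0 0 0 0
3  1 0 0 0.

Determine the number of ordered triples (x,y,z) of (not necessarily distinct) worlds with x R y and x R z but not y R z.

4

Enumerating: (0,2,2), (1,3,1), (1,3,3), (3,0,0).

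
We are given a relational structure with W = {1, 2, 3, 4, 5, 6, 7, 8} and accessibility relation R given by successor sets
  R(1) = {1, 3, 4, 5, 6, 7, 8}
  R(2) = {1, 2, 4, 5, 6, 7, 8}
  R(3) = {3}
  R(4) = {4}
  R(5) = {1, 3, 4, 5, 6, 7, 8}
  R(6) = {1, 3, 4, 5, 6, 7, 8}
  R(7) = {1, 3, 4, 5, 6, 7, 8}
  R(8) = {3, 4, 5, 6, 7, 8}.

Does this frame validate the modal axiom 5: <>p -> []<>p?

Axiom 5 corresponds to the accessibility relation being Euclidean.
Euclidean: no — 1 R 3 and 1 R 4, but not 3 R 4.

No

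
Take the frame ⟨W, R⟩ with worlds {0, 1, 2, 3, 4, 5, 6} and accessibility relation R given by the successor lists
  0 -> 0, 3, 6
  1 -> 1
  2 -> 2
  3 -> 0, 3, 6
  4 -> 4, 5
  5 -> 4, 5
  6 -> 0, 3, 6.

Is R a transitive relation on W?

Yes

Transitive: yes — every two-step R-path is closed by a direct edge.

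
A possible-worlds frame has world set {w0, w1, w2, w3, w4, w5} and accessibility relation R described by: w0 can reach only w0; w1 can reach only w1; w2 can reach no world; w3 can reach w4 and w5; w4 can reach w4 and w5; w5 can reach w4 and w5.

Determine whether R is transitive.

Transitive: yes — every two-step R-path is closed by a direct edge.

Yes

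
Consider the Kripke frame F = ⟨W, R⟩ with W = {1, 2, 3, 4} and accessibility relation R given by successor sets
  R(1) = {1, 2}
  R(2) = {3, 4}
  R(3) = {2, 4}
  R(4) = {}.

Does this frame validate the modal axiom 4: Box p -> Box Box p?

The schema 4 characterises exactly the transitive frames.
Transitive: no — 1 R 2 and 2 R 3, but not 1 R 3.

No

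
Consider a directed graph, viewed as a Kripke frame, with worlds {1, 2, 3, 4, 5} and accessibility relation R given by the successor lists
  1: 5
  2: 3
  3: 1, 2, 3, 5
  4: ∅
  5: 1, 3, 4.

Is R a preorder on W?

No

Reflexive: no — 1 is not related to itself.
Transitive: no — 1 R 5 and 5 R 3, but not 1 R 3.
So R is not a preorder.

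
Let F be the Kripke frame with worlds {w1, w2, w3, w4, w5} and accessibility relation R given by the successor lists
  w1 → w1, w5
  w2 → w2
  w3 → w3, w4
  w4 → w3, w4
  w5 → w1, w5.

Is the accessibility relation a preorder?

Yes

Reflexive: yes — every world is R-related to itself.
Transitive: yes — every two-step R-path is closed by a direct edge.
So R is a preorder.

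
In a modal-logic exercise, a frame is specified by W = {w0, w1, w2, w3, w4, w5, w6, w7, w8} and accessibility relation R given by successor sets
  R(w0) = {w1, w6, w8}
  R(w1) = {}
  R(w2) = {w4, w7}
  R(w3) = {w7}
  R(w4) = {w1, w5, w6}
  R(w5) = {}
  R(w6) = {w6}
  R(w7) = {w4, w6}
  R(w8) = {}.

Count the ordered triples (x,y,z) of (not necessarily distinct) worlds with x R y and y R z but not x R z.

8

Enumerating: (w2,w4,w1), (w2,w4,w5), (w2,w4,w6), (w2,w7,w6), (w3,w7,w4), (w3,w7,w6), (w7,w4,w1), (w7,w4,w5).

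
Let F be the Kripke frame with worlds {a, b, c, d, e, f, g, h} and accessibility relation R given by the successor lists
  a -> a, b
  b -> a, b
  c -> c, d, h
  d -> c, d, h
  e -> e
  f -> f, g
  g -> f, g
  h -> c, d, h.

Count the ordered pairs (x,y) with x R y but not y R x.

0

R is symmetric; there are no such tuples.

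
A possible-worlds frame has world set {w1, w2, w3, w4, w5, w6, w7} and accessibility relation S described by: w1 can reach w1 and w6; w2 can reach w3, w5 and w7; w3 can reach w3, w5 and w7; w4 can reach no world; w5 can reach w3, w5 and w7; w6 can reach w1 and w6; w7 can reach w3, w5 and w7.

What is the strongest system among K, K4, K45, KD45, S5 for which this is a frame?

Transitive (axiom 4): yes — every two-step S-path is closed by a direct edge.
Euclidean (axiom 5): yes — any two successors of a common world are S-related.
Serial (axiom D): no — w4 has no S-successor.
Reflexive (axiom T): no — w2 is not related to itself.
So F validates K, K4, K45; KD45 would additionally require S to be serial. The strongest is K45.

K45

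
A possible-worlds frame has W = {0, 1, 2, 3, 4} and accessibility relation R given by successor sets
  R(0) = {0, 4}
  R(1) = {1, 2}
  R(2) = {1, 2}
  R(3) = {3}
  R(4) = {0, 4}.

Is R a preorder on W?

Reflexive: yes — every world is R-related to itself.
Transitive: yes — every two-step R-path is closed by a direct edge.
So R is a preorder.

Yes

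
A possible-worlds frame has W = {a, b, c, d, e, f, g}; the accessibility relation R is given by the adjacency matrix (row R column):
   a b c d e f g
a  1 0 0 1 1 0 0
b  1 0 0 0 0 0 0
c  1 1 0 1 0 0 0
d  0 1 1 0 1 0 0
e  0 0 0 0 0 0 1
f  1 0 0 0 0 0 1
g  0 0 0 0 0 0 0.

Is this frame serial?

Serial: no — g has no R-successor.

No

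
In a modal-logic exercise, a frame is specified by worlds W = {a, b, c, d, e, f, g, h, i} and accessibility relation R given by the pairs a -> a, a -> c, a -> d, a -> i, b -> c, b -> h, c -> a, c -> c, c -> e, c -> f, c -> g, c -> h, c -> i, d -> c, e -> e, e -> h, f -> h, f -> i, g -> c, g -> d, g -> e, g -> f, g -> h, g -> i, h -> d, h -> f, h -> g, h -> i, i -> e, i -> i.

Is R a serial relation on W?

Serial: yes — every world has a successor (e.g. a R a).

Yes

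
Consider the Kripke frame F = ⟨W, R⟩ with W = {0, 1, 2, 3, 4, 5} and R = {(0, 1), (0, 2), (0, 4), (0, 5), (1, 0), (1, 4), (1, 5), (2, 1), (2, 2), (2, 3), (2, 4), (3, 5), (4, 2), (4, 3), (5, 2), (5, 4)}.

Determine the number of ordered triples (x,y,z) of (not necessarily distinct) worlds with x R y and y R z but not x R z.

Enumerating: (0,1,0), (0,2,3), (0,4,3), (1,0,1), (1,0,2), (1,4,2), (1,4,3), (1,5,2), (2,1,0), (2,1,5), (2,3,5), (3,5,2), … and 7 more.
Total: 19.

19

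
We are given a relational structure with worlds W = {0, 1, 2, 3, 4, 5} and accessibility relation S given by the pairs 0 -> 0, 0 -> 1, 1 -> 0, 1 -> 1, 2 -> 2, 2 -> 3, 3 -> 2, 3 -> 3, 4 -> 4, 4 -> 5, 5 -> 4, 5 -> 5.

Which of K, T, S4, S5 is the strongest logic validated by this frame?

S5

Reflexive (axiom T): yes — every world is S-related to itself.
Transitive (axiom 4): yes — every two-step S-path is closed by a direct edge.
Euclidean (axiom 5): yes — any two successors of a common world are S-related.
So F validates K, T, S4, S5. The strongest is S5.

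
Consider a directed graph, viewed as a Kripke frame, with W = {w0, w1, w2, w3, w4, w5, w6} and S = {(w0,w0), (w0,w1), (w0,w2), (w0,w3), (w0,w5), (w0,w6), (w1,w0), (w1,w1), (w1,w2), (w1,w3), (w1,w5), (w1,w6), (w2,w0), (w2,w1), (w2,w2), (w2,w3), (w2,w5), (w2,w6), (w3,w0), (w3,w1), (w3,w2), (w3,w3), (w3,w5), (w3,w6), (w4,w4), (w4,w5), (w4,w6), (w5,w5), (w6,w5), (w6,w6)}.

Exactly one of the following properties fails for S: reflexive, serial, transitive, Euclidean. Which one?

Euclidean

Reflexive: yes — every world is S-related to itself.
Serial: yes — every world has a successor (e.g. w0 S w0).
Transitive: yes — every two-step S-path is closed by a direct edge.
Euclidean: no — w0 S w5 and w0 S w1, but not w5 S w1.
Only Euclidean fails.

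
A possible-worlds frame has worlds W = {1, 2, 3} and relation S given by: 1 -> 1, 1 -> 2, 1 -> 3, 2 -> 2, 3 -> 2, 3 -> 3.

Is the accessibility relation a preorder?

Yes

Reflexive: yes — every world is S-related to itself.
Transitive: yes — every two-step S-path is closed by a direct edge.
So S is a preorder.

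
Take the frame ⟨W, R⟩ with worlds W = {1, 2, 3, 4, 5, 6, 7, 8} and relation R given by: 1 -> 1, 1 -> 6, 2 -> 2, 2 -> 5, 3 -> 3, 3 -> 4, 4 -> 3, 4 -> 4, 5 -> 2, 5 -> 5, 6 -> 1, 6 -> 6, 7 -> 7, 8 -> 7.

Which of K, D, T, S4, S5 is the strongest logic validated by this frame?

Serial (axiom D): yes — every world has a successor (e.g. 1 R 1).
Reflexive (axiom T): no — 8 is not related to itself.
Transitive (axiom 4): yes — every two-step R-path is closed by a direct edge.
Euclidean (axiom 5): yes — any two successors of a common world are R-related.
So F validates K, D; T would additionally require R to be reflexive. The strongest is D.

D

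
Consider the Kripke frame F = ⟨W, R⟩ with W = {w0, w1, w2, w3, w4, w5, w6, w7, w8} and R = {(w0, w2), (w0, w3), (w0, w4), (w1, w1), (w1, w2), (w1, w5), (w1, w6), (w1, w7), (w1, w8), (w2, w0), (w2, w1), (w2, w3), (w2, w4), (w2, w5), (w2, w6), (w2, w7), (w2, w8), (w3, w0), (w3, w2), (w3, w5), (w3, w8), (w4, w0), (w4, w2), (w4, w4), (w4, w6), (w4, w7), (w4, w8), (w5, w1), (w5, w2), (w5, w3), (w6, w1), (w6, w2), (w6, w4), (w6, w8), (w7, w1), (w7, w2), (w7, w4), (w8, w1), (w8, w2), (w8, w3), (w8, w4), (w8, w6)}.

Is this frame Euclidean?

No

Euclidean: no — w0 R w3 and w0 R w4, but not w3 R w4.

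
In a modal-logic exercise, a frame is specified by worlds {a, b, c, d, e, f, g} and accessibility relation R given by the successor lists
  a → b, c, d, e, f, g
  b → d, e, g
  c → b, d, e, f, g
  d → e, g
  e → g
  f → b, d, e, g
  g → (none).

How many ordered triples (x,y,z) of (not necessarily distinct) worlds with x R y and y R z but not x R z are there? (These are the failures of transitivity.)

R is transitive; there are no such tuples.

0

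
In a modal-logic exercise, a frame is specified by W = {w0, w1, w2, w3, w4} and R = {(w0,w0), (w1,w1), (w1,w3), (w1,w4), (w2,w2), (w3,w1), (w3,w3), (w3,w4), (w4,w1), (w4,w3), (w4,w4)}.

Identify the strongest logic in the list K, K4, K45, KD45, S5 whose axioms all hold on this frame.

Transitive (axiom 4): yes — every two-step R-path is closed by a direct edge.
Euclidean (axiom 5): yes — any two successors of a common world are R-related.
Serial (axiom D): yes — every world has a successor (e.g. w0 R w0).
Reflexive (axiom T): yes — every world is R-related to itself.
So F validates K, K4, K45, KD45, S5. The strongest is S5.

S5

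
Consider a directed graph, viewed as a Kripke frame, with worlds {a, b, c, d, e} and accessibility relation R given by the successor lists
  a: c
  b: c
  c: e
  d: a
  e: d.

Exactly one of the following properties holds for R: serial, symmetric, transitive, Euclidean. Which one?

serial

Serial: yes — every world has a successor (e.g. a R c).
Symmetric: no — a R c but not c R a.
Transitive: no — a R c and c R e, but not a R e.
Euclidean: no — a R c and a R c, but not c R c.
Only serial holds.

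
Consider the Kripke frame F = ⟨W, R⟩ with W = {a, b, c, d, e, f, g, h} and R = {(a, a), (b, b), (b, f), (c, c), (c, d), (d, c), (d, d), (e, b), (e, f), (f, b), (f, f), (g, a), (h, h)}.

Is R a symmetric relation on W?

No

Symmetric: no — e R b but not b R e.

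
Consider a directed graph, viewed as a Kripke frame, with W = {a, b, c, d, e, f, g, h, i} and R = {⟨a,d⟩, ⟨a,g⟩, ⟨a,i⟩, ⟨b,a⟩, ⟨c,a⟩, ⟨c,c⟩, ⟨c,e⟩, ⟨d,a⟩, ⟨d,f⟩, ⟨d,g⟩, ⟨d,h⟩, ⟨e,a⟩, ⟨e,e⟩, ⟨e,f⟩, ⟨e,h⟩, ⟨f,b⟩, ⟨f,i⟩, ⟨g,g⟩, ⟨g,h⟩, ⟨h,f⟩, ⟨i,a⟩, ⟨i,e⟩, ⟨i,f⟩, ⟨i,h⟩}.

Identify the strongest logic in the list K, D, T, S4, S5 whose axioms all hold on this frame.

D

Serial (axiom D): yes — every world has a successor (e.g. a R d).
Reflexive (axiom T): no — a is not related to itself.
Transitive (axiom 4): no — a R d and d R f, but not a R f.
Euclidean (axiom 5): no — a R d and a R i, but not d R i.
So F validates K, D; T would additionally require R to be reflexive. The strongest is D.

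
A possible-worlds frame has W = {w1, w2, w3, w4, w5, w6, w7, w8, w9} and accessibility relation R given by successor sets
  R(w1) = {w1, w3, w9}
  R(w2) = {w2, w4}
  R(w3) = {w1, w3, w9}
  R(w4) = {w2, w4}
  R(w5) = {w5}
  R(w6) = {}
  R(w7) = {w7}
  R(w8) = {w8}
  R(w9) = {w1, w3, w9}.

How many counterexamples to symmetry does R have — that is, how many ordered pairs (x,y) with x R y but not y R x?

0

R is symmetric; there are no such tuples.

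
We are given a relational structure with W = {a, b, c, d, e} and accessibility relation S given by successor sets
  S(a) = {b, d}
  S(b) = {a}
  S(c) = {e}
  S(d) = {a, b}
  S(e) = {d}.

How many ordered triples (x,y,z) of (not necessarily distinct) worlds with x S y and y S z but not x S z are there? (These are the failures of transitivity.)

8

Enumerating: (a,b,a), (a,d,a), (b,a,b), (b,a,d), (c,e,d), (d,a,d), (e,d,a), (e,d,b).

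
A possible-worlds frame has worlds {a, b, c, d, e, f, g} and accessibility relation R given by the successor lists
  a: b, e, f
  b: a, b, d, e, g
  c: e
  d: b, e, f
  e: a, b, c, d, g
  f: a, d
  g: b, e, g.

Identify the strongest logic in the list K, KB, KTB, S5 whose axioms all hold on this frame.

Symmetric (axiom B): yes — every pair in R has its reverse in R.
Reflexive (axiom T): no — a is not related to itself.
Euclidean (axiom 5): no — a R b and a R f, but not b R f.
So F validates K, KB; KTB would additionally require R to be reflexive. The strongest is KB.

KB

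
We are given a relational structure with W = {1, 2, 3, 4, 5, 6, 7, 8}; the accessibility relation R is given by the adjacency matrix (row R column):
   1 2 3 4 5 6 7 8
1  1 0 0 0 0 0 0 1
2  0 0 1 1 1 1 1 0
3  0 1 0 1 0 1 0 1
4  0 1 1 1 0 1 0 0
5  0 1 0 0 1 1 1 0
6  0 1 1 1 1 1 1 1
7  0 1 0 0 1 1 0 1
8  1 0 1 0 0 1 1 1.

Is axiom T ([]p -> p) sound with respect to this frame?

The schema T characterises exactly the reflexive frames.
Reflexive: no — 2 is not related to itself.

No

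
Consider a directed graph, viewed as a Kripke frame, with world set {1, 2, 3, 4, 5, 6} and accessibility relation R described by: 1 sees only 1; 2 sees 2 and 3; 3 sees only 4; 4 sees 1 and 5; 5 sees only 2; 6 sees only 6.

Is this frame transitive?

No

Transitive: no — 2 R 3 and 3 R 4, but not 2 R 4.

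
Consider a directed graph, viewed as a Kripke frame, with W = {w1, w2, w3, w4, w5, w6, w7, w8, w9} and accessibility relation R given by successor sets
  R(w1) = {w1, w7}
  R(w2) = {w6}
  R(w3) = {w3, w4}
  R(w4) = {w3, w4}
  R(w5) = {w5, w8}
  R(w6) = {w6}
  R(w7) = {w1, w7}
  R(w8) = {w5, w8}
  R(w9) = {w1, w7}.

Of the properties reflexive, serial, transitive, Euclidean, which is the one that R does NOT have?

Reflexive: no — w2 is not related to itself.
Serial: yes — every world has a successor (e.g. w1 R w1).
Transitive: yes — every two-step R-path is closed by a direct edge.
Euclidean: yes — any two successors of a common world are R-related.
Only reflexive fails.

reflexive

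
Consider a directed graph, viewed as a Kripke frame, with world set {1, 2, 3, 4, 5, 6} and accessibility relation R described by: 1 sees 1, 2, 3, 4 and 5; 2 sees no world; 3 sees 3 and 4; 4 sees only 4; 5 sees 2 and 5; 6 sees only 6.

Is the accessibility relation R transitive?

Yes

Transitive: yes — every two-step R-path is closed by a direct edge.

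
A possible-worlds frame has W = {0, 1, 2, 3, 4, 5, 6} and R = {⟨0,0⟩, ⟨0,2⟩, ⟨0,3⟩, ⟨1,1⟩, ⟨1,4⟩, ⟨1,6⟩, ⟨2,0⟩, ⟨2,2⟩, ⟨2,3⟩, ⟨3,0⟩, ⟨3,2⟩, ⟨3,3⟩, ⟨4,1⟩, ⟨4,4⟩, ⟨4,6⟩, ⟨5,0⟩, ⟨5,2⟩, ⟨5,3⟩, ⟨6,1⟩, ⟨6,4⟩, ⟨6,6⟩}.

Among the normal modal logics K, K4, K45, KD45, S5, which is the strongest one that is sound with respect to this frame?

Transitive (axiom 4): yes — every two-step R-path is closed by a direct edge.
Euclidean (axiom 5): yes — any two successors of a common world are R-related.
Serial (axiom D): yes — every world has a successor (e.g. 0 R 0).
Reflexive (axiom T): no — 5 is not related to itself.
So F validates K, K4, K45, KD45; S5 would additionally require R to be reflexive. The strongest is KD45.

KD45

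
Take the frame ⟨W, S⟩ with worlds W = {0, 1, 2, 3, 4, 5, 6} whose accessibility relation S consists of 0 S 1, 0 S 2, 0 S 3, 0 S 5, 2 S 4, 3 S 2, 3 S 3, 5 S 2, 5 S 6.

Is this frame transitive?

No

Transitive: no — 0 S 2 and 2 S 4, but not 0 S 4.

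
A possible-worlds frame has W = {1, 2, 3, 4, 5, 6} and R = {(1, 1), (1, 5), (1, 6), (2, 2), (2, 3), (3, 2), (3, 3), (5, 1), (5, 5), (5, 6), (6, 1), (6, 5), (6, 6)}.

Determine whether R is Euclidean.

Yes

Euclidean: yes — any two successors of a common world are R-related.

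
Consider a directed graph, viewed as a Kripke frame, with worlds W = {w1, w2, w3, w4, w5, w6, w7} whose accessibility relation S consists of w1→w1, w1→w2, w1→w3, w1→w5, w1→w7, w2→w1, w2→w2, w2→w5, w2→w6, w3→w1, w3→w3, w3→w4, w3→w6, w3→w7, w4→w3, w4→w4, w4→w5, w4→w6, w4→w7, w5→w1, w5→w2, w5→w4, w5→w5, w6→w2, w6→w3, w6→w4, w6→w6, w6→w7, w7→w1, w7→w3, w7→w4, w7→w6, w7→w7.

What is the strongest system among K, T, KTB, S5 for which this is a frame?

Reflexive (axiom T): yes — every world is S-related to itself.
Symmetric (axiom B): yes — every pair in S has its reverse in S.
Euclidean (axiom 5): no — w1 S w2 and w1 S w3, but not w2 S w3.
So F validates K, T, KTB; S5 would additionally require S to be Euclidean. The strongest is KTB.

KTB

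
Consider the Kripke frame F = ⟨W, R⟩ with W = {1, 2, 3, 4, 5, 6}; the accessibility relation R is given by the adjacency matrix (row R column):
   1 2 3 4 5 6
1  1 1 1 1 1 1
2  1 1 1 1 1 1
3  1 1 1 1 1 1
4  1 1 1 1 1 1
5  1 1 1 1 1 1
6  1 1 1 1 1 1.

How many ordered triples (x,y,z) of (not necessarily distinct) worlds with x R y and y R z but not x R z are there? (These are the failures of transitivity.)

0

R is transitive; there are no such tuples.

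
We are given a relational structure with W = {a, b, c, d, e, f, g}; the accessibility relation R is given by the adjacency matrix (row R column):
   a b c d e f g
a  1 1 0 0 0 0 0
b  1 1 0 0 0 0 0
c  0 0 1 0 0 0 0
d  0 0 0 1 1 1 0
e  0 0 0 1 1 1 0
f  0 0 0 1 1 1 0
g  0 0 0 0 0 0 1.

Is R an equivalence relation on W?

Yes

Reflexive: yes — every world is R-related to itself.
Symmetric: yes — every pair in R has its reverse in R.
Transitive: yes — every two-step R-path is closed by a direct edge.
So R is an equivalence relation.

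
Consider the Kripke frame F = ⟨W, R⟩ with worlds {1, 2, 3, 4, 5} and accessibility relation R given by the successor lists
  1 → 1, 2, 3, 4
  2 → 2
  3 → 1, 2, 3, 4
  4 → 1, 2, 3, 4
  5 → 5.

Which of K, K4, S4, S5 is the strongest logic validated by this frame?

Transitive (axiom 4): yes — every two-step R-path is closed by a direct edge.
Reflexive (axiom T): yes — every world is R-related to itself.
Euclidean (axiom 5): no — 1 R 2 and 1 R 3, but not 2 R 3.
So F validates K, K4, S4; S5 would additionally require R to be Euclidean. The strongest is S4.

S4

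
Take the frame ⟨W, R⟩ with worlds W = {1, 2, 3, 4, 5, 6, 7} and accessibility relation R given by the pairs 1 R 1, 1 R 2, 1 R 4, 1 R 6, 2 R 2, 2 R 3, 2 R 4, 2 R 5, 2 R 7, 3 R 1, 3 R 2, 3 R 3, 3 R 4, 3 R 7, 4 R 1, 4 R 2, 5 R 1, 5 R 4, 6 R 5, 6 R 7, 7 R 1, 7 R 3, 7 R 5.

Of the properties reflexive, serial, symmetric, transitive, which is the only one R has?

serial

Reflexive: no — 4 is not related to itself.
Serial: yes — every world has a successor (e.g. 1 R 1).
Symmetric: no — 1 R 2 but not 2 R 1.
Transitive: no — 1 R 2 and 2 R 3, but not 1 R 3.
Only serial holds.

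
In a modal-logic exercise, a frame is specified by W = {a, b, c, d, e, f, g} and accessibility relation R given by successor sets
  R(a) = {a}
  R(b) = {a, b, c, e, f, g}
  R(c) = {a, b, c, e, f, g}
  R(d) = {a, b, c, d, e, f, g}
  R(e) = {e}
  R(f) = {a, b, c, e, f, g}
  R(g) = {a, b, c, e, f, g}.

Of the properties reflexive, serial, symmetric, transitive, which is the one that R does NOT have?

Reflexive: yes — every world is R-related to itself.
Serial: yes — every world has a successor (e.g. a R a).
Symmetric: no — b R a but not a R b.
Transitive: yes — every two-step R-path is closed by a direct edge.
Only symmetric fails.

symmetric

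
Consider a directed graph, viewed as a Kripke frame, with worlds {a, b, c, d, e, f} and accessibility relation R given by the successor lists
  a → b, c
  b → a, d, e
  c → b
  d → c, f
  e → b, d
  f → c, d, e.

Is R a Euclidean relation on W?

Euclidean: no — a R b and a R c, but not b R c.

No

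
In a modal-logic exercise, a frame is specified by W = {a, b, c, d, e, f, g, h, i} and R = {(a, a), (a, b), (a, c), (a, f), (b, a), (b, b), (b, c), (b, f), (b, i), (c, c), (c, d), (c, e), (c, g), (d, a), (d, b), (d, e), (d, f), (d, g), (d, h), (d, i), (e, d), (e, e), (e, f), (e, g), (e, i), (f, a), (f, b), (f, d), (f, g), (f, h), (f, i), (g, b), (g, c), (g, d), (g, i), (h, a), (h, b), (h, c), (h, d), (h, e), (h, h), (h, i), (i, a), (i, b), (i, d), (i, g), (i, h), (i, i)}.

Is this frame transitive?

Transitive: no — a R b and b R i, but not a R i.

No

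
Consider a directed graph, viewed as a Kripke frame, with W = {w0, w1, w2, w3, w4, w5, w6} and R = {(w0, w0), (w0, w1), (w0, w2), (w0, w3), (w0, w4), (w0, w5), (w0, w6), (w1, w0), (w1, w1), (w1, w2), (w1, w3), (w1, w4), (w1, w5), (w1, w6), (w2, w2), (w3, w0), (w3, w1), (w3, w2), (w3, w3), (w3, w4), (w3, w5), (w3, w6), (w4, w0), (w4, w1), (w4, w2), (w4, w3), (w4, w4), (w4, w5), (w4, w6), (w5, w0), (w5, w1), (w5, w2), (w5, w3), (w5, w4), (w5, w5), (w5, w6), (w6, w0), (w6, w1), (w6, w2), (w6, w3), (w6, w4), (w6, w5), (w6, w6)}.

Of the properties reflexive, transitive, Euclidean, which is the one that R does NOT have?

Reflexive: yes — every world is R-related to itself.
Transitive: yes — every two-step R-path is closed by a direct edge.
Euclidean: no — w0 R w2 and w0 R w1, but not w2 R w1.
Only Euclidean fails.

Euclidean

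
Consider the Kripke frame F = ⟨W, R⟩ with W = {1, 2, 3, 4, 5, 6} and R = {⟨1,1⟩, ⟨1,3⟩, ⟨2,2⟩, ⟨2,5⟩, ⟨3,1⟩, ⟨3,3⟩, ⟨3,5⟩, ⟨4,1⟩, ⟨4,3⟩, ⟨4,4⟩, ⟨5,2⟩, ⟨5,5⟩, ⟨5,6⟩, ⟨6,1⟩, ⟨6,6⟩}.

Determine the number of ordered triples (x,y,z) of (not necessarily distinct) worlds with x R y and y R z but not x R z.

7

Enumerating: (1,3,5), (2,5,6), (3,5,2), (3,5,6), (4,3,5), (5,6,1), (6,1,3).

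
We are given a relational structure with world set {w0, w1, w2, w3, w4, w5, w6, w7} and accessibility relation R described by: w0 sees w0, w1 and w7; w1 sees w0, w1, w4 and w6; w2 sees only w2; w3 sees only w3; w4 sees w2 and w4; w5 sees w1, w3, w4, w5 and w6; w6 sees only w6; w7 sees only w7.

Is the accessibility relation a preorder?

Reflexive: yes — every world is R-related to itself.
Transitive: no — w0 R w1 and w1 R w4, but not w0 R w4.
So R is not a preorder.

No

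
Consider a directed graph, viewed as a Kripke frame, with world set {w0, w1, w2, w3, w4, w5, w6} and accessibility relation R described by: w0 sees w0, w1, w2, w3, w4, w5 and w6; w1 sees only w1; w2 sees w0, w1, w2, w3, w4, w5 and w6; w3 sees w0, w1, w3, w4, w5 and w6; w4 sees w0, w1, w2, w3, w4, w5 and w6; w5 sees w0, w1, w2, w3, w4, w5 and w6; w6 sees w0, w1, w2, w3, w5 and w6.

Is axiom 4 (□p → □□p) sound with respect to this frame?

Axiom 4 corresponds to the accessibility relation being transitive.
Transitive: no — w3 R w0 and w0 R w2, but not w3 R w2.

No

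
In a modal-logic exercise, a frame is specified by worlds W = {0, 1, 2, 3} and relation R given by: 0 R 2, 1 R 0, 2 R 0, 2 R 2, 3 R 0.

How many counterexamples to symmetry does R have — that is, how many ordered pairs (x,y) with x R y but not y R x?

Enumerating: (1,0), (3,0).

2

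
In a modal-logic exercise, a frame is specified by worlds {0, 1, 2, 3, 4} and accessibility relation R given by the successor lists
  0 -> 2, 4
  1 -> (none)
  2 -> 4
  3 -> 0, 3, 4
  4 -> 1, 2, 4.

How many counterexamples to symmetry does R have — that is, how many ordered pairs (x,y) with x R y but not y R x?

Enumerating: (0,2), (0,4), (3,0), (3,4), (4,1).

5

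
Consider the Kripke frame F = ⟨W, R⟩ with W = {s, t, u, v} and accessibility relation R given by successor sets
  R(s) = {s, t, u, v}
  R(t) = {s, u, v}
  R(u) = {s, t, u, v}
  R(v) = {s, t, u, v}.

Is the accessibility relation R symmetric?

Yes

Symmetric: yes — every pair in R has its reverse in R.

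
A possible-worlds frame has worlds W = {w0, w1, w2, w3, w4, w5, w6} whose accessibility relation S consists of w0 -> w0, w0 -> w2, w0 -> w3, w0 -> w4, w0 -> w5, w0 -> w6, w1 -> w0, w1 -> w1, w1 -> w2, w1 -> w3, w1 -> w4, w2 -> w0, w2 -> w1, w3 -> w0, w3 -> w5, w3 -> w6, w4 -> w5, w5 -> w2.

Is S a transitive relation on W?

Transitive: no — w0 S w2 and w2 S w1, but not w0 S w1.

No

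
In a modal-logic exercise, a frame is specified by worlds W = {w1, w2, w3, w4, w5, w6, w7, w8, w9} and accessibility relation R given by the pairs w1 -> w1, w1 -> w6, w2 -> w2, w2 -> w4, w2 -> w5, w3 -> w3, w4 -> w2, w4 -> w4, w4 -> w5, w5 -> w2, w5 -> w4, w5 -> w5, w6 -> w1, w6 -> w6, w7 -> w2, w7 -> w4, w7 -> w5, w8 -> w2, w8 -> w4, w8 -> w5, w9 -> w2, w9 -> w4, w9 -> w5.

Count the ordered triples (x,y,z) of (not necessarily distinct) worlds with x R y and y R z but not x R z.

R is transitive; there are no such tuples.

0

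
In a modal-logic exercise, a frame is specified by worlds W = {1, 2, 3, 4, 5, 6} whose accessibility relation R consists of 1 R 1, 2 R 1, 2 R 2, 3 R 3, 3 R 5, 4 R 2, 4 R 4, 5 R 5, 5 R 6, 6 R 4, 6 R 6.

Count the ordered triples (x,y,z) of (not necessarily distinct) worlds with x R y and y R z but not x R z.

Enumerating: (3,5,6), (4,2,1), (5,6,4), (6,4,2).

4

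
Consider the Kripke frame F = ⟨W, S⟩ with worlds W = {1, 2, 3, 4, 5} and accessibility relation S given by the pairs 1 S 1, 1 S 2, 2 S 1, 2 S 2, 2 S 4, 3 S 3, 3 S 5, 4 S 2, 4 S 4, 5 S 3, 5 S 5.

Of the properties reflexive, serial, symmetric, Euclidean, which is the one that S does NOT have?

Reflexive: yes — every world is S-related to itself.
Serial: yes — every world has a successor (e.g. 1 S 1).
Symmetric: yes — every pair in S has its reverse in S.
Euclidean: no — 2 S 1 and 2 S 4, but not 1 S 4.
Only Euclidean fails.

Euclidean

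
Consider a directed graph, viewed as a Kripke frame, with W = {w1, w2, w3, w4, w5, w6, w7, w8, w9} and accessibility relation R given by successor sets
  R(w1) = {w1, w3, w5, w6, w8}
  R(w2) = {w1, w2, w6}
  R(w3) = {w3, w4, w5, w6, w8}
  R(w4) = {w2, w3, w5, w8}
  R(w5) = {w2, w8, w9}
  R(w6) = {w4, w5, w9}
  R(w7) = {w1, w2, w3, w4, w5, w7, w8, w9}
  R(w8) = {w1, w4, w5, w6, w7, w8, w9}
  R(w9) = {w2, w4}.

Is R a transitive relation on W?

Transitive: no — w1 R w3 and w3 R w4, but not w1 R w4.

No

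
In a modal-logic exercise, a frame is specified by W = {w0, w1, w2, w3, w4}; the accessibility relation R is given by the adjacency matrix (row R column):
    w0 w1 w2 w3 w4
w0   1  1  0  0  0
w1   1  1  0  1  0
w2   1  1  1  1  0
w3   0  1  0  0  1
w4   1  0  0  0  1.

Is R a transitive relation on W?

No

Transitive: no — w0 R w1 and w1 R w3, but not w0 R w3.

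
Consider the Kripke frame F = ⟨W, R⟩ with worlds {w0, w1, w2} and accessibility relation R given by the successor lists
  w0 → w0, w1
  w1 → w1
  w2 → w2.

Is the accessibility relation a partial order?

Reflexive: yes — every world is R-related to itself.
Transitive: yes — every two-step R-path is closed by a direct edge.
Antisymmetric: yes — no distinct pair is related both ways.
So R is a partial order.

Yes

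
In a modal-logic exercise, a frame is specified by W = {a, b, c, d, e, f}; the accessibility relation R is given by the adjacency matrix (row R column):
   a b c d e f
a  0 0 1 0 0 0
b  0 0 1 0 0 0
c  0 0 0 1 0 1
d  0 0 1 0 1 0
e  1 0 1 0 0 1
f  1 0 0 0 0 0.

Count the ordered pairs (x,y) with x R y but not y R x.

8

Enumerating: (a,c), (b,c), (c,f), (d,e), (e,a), (e,c), (e,f), (f,a).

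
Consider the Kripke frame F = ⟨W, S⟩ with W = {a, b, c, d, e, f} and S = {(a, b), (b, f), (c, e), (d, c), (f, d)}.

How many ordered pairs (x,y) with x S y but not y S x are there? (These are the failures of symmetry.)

Enumerating: (a,b), (b,f), (c,e), (d,c), (f,d).

5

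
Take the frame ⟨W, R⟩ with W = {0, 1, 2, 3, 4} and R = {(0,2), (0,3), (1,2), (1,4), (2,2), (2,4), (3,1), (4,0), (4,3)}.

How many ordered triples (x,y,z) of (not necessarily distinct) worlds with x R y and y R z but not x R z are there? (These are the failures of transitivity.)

Enumerating: (0,2,4), (0,3,1), (1,4,0), (1,4,3), (2,4,0), (2,4,3), (3,1,2), (3,1,4), (4,0,2), (4,3,1).

10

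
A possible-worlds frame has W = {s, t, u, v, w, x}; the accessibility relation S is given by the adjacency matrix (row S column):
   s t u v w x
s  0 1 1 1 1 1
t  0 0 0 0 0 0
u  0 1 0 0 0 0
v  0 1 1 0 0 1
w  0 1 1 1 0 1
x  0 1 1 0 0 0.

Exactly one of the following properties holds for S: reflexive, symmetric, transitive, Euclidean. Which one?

transitive

Reflexive: no — s is not related to itself.
Symmetric: no — s S t but not t S s.
Transitive: yes — every two-step S-path is closed by a direct edge.
Euclidean: no — s S t and s S u, but not t S u.
Only transitive holds.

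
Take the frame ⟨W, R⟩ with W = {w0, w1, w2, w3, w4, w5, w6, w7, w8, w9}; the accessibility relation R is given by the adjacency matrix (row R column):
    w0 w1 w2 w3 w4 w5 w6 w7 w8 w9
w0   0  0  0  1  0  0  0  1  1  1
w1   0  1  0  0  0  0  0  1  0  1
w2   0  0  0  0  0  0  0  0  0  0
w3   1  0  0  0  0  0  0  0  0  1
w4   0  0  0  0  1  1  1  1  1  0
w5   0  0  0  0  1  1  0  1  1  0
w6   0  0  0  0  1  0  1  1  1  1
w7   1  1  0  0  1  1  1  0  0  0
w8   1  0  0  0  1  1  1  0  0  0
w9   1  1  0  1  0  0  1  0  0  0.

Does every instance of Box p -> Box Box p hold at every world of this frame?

No

Axiom 4 corresponds to the accessibility relation being transitive.
Transitive: no — w0 R w7 and w7 R w1, but not w0 R w1.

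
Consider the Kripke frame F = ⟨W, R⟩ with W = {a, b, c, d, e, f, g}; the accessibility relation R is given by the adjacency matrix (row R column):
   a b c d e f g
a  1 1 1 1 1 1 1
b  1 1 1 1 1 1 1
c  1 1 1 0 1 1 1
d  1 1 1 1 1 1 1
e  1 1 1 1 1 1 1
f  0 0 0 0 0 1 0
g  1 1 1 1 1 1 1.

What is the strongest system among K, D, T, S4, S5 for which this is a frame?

T

Serial (axiom D): yes — every world has a successor (e.g. a R a).
Reflexive (axiom T): yes — every world is R-related to itself.
Transitive (axiom 4): no — c R a and a R d, but not c R d.
Euclidean (axiom 5): no — a R c and a R d, but not c R d.
So F validates K, D, T; S4 would additionally require R to be transitive. The strongest is T.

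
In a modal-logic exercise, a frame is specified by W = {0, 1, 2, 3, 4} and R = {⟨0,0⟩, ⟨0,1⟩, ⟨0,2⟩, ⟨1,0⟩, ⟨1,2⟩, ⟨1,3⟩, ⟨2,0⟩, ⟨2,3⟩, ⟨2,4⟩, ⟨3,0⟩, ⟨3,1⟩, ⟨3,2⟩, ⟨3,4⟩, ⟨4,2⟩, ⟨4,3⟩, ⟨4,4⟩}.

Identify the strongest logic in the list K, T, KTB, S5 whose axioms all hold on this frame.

K

Reflexive (axiom T): no — 1 is not related to itself.
Symmetric (axiom B): no — 1 R 2 but not 2 R 1.
Euclidean (axiom 5): no — 0 R 2 and 0 R 1, but not 2 R 1.
So F validates K; T would additionally require R to be reflexive. The strongest is K.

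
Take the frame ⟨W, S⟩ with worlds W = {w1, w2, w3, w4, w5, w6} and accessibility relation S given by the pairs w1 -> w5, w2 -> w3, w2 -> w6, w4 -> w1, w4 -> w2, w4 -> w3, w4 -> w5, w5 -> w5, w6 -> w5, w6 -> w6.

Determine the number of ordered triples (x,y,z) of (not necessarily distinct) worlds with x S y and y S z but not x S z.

Enumerating: (w2,w6,w5), (w4,w2,w6).

2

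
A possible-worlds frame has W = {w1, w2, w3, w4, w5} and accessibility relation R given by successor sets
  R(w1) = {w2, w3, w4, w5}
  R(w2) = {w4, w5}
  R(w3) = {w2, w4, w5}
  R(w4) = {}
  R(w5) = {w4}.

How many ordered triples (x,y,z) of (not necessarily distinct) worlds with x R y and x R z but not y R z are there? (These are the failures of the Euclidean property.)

20

Enumerating: (w1,w2,w2), (w1,w2,w3), (w1,w3,w3), (w1,w4,w2), (w1,w4,w3), (w1,w4,w4), (w1,w4,w5), (w1,w5,w2), (w1,w5,w3), (w1,w5,w5), (w2,w4,w4), (w2,w4,w5), … and 8 more.
Total: 20.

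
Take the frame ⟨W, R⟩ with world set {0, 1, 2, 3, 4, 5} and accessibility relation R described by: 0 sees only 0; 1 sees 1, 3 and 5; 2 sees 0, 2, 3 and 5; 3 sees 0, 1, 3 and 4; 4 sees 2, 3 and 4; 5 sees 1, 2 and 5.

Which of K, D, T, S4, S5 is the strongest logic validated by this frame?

T

Serial (axiom D): yes — every world has a successor (e.g. 0 R 0).
Reflexive (axiom T): yes — every world is R-related to itself.
Transitive (axiom 4): no — 1 R 3 and 3 R 0, but not 1 R 0.
Euclidean (axiom 5): no — 1 R 3 and 1 R 5, but not 3 R 5.
So F validates K, D, T; S4 would additionally require R to be transitive. The strongest is T.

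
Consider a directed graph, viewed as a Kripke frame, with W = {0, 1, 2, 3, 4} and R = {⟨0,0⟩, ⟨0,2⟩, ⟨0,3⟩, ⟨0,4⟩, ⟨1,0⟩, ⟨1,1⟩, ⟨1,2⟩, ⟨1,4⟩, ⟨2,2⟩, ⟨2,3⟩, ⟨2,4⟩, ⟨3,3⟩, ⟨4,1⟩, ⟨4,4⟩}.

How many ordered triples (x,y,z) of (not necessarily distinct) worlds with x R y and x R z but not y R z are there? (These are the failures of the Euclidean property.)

16

Enumerating: (0,2,0), (0,3,0), (0,3,2), (0,3,4), (0,4,0), (0,4,2), (0,4,3), (1,0,1), (1,2,0), (1,2,1), (1,4,0), (1,4,2), (2,3,2), (2,3,4), (2,4,2), (2,4,3).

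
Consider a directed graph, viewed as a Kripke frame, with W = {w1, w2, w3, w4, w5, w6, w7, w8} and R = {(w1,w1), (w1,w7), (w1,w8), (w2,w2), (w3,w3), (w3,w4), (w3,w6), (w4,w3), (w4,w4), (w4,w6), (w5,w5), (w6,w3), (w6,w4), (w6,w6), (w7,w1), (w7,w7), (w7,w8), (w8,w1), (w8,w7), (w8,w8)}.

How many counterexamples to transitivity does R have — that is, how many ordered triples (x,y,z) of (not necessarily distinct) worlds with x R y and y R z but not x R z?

0

R is transitive; there are no such tuples.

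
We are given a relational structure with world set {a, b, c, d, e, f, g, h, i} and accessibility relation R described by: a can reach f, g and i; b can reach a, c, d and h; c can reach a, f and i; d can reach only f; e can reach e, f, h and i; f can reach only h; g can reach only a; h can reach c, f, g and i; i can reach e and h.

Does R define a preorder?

No

Reflexive: no — a is not related to itself.
Transitive: no — a R f and f R h, but not a R h.
So R is not a preorder.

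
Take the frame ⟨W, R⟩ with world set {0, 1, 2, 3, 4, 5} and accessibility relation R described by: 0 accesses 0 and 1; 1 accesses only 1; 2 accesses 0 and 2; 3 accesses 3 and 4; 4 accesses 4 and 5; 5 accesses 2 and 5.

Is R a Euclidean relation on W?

No

Euclidean: no — 0 R 1 and 0 R 0, but not 1 R 0.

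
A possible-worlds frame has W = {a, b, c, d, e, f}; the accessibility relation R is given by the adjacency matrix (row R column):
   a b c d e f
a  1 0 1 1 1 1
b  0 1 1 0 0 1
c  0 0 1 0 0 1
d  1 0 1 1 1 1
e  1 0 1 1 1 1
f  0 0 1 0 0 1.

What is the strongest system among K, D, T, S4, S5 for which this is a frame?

S4

Serial (axiom D): yes — every world has a successor (e.g. a R a).
Reflexive (axiom T): yes — every world is R-related to itself.
Transitive (axiom 4): yes — every two-step R-path is closed by a direct edge.
Euclidean (axiom 5): no — a R c and a R d, but not c R d.
So F validates K, D, T, S4; S5 would additionally require R to be Euclidean. The strongest is S4.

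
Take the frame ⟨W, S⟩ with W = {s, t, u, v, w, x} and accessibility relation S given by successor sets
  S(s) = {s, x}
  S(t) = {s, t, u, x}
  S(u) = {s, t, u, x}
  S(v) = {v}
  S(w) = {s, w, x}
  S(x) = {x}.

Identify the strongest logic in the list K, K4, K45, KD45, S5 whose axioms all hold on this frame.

K4

Transitive (axiom 4): yes — every two-step S-path is closed by a direct edge.
Euclidean (axiom 5): no — t S s and t S u, but not s S u.
Serial (axiom D): yes — every world has a successor (e.g. s S s).
Reflexive (axiom T): yes — every world is S-related to itself.
So F validates K, K4; K45 would additionally require S to be Euclidean. The strongest is K4.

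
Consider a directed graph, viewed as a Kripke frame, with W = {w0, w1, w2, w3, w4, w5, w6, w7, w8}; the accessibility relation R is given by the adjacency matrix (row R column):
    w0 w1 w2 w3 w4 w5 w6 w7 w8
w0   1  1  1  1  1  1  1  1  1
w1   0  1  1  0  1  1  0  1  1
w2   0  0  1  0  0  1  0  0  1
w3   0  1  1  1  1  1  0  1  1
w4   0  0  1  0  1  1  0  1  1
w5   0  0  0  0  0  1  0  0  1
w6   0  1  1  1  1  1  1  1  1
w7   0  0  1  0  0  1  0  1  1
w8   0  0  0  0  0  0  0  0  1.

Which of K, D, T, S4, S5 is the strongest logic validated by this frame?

S4

Serial (axiom D): yes — every world has a successor (e.g. w0 R w0).
Reflexive (axiom T): yes — every world is R-related to itself.
Transitive (axiom 4): yes — every two-step R-path is closed by a direct edge.
Euclidean (axiom 5): no — w0 R w1 and w0 R w3, but not w1 R w3.
So F validates K, D, T, S4; S5 would additionally require R to be Euclidean. The strongest is S4.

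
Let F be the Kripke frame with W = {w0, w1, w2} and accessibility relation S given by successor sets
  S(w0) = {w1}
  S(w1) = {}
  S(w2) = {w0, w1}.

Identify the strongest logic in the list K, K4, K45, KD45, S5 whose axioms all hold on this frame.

K4

Transitive (axiom 4): yes — every two-step S-path is closed by a direct edge.
Euclidean (axiom 5): no — w2 S w1 and w2 S w0, but not w1 S w0.
Serial (axiom D): no — w1 has no S-successor.
Reflexive (axiom T): no — w0 is not related to itself.
So F validates K, K4; K45 would additionally require S to be Euclidean. The strongest is K4.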